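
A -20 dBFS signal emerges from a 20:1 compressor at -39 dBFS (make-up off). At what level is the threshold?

-40 dBFS

Let T be the threshold. Output overshoot = (input overshoot)/R, so -39 − T = (-20 − T)/20.
20·(-39 − T) = -20 − T → 19·T = -780 − (-20) = -760.
T = -760/19 = -40 dBFS.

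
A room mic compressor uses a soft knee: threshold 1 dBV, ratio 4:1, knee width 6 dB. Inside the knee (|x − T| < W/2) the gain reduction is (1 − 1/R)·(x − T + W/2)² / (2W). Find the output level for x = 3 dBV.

x − T + W/2 = 3 − 1 + 3 = 5.
GR = (1 − 1/4) × 5² / 12 = 0.75 × 25 / 12 = 1.5625 dB.
Output = 3 − 1.5625 = 1.4375 dBV.

1.4375 dBV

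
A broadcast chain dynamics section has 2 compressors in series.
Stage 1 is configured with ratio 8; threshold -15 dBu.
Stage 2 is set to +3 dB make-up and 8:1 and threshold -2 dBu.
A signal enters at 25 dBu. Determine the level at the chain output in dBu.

-7 dBu

Stage 1: overshoot 40 dB → 40/8 = 5 dB → -10 dBu.
Stage 2: -10 dBu is at or below the -2 dBu threshold — no compression; make-up brings it to -7 dBu.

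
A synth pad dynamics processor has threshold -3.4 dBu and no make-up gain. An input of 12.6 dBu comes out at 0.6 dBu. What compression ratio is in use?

Input overshoot = 12.6 − (-3.4) = 16 dB; output overshoot = 0.6 − (-3.4) = 4 dB.
Ratio = 16 / 4 = 4.

4:1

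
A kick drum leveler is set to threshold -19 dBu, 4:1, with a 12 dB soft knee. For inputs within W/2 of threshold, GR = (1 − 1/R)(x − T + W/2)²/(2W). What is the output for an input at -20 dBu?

x − T + W/2 = -20 − (-19) + 6 = 5.
GR = (1 − 1/4) × 5² / 24 = 0.75 × 25 / 24 = 0.78125 dB.
Output = -20 − 0.78125 = -20.78125 dBu.

-20.78125 dBu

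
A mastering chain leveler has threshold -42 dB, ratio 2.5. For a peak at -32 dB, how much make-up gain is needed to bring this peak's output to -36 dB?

Without make-up, output = threshold + overshoot/2.5 = -42 + 4 = -38 dB.
Gap to target: 2 dB.

2 dB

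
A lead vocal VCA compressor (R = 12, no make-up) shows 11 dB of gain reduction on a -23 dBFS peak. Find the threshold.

-35 dBFS

Gain reduction = -23 − (-34) = 11 dB; output overshoot = GR / (R − 1) = 11 / 11 = 1 dB.
Threshold = output − output overshoot = -34 − 1 = -35 dBFS.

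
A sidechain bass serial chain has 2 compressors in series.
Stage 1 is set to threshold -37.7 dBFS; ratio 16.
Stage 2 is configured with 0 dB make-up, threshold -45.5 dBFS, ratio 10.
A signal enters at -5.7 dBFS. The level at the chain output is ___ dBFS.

Stage 1: -5.7 dBFS is 32 dB over -37.7 dBFS; at 16:1 that becomes 2 dB over, giving -35.7 dBFS.
Stage 2: 9.8 dB above -45.5 dBFS, reduced 10:1 to 0.98 dB above → -44.52 dBFS.

-44.52 dBFS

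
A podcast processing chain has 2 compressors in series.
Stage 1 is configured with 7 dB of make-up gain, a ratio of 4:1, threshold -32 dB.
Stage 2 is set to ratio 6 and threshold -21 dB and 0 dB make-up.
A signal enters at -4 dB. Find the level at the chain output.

-20.5 dB

Stage 1: -4 dB is 28 dB over -32 dB; at 4:1 that becomes 7 dB over, giving -25 dB; +7 dB make-up → -18 dB.
Stage 2: overshoot 3 dB → 3/6 = 0.5 dB → -20.5 dB.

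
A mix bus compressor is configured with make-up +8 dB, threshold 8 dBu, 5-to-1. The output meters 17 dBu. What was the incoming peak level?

Stripping the +8 dB make-up gives 9 dBu at the gain stage.
Post-compression overshoot = 9 − 8 = 1 dB.
Undo the ratio: input overshoot = 1 × 5 = 5 dB, giving input = 13 dBu.

13 dBu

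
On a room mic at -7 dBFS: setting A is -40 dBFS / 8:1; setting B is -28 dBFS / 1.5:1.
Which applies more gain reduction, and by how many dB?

A: 33 dB over, compressed to 4.125 dB over, so 28.875 dB of GR.
B: 21 dB over, compressed to 14 dB over, so 7 dB of GR.
Difference: 21.875 dB in favour of A.

A, by 21.875 dB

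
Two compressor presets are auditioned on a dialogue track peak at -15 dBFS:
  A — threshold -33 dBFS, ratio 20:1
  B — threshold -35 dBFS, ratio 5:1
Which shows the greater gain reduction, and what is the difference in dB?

A: GR = 18 − 18/20 = 17.1 dB.
B: GR = 20 − 20/5 = 16 dB.
Difference: 1.1 dB in favour of A.

A, by 1.1 dB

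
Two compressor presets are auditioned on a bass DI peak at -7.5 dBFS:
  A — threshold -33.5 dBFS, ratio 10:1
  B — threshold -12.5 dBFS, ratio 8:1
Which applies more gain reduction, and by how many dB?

A: GR = 26 − 26/10 = 23.4 dB.
B: GR = 5 − 5/8 = 4.375 dB.
A reduces 19.025 dB more.

A, by 19.025 dB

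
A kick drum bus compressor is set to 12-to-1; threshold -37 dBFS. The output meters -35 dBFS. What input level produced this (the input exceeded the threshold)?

-13 dBFS

Post-compression overshoot = -35 − (-37) = 2 dB.
Input overshoot = R × output overshoot = 24 dB → input = -37 + 24 = -13 dBFS.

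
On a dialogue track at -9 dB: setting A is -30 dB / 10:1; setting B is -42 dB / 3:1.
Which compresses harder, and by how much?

B, by 3.1 dB

A: 21 dB over, compressed to 2.1 dB over, so 18.9 dB of GR.
B: 33 dB over, compressed to 11 dB over, so 22 dB of GR.
B applies 3.1 dB more gain reduction.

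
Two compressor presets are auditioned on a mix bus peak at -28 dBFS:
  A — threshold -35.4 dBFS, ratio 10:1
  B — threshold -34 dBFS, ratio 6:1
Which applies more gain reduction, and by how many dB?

A, by 1.66 dB

A: overshoot 7.4 dB → output overshoot 0.74 dB → GR 6.66 dB.
B: overshoot 6 dB → output overshoot 1 dB → GR 5 dB.
A applies 1.66 dB more gain reduction.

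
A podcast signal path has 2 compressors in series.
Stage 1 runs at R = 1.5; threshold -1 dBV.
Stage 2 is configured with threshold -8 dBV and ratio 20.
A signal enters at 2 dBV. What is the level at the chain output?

Stage 1: overshoot 3 dB → 3/1.5 = 2 dB → 1 dBV.
Stage 2: 9 dB above -8 dBV, reduced 20:1 to 0.45 dB above → -7.55 dBV.

-7.55 dBV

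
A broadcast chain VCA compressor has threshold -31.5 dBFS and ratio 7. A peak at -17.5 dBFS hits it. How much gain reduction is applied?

-17.5 dBFS exceeds the threshold by 14 dB.
A 7:1 ratio leaves 2 dB of that excess.
Gain reduction = 14 − 2 = 12 dB.

12 dB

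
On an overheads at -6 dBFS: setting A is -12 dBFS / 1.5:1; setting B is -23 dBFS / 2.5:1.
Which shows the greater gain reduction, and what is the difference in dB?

B, by 8.2 dB

A: 6 dB over, compressed to 4 dB over, so 2 dB of GR.
B: 17 dB over, compressed to 6.8 dB over, so 10.2 dB of GR.
B reduces 8.2 dB more.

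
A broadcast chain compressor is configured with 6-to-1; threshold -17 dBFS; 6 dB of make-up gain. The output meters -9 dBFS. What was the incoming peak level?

Before make-up, the level was -9 − 6 = -15 dBFS.
The compressed level sits -15 − (-17) = 2 dB over threshold.
Undo the ratio: input overshoot = 2 × 6 = 12 dB, giving input = -5 dBFS.

-5 dBFS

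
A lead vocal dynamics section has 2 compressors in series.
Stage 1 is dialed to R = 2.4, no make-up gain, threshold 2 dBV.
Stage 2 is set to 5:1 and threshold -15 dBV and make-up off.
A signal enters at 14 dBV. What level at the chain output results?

-10.6 dBV

Stage 1: overshoot 12 dB → 12/2.4 = 5 dB → 7 dBV.
Stage 2: overshoot 22 dB → 22/5 = 4.4 dB → -10.6 dBV.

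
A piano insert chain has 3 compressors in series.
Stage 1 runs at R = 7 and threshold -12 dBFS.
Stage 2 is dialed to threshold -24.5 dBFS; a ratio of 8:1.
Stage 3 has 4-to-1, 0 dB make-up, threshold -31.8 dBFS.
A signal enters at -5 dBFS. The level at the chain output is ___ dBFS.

Stage 1: overshoot 7 dB → 7/7 = 1 dB → -11 dBFS.
Stage 2: -11 dBFS is 13.5 dB over -24.5 dBFS; at 8:1 that becomes 1.6875 dB over, giving -22.8125 dBFS.
Stage 3: -22.8125 dBFS is 8.9875 dB over -31.8 dBFS; at 4:1 that becomes 2.246875 dB over, giving -29.553125 dBFS.

-29.553125 dBFS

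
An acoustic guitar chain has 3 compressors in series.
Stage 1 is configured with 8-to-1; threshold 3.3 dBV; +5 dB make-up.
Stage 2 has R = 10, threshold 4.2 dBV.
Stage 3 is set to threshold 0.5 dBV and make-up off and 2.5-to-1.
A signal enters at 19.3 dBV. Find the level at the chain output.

Stage 1: 16 dB above 3.3 dBV, reduced 8:1 to 2 dB above → 5.3 dBV; +5 dB make-up → 10.3 dBV.
Stage 2: 10.3 dBV is 6.1 dB over 4.2 dBV; at 10:1 that becomes 0.61 dB over, giving 4.81 dBV.
Stage 3: 4.81 dBV is 4.31 dB over 0.5 dBV; at 2.5:1 that becomes 1.724 dB over, giving 2.224 dBV.

2.224 dBV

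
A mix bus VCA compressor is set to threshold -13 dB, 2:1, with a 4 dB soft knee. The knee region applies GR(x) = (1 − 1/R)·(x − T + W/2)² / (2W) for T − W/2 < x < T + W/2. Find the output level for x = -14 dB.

x − T + W/2 = -14 − (-13) + 2 = 1.
GR = (1 − 1/2) × 1² / 8 = 0.5 × 1 / 8 = 0.0625 dB.
Output = -14 − 0.0625 = -14.0625 dB.

-14.0625 dB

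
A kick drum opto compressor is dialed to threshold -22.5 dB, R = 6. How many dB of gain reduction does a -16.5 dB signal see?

5 dB

The signal is 6 dB above threshold.
A 6:1 ratio leaves 1 dB of that excess.
GR = overshoot in − overshoot out = 6 − 1 = 5 dB.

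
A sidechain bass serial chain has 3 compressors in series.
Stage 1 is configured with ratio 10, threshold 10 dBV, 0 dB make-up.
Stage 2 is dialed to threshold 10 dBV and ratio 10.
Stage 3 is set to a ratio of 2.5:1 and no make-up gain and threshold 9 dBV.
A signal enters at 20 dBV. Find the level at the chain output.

Stage 1: overshoot 10 dB → 10/10 = 1 dB → 11 dBV.
Stage 2: overshoot 1 dB → 1/10 = 0.1 dB → 10.1 dBV.
Stage 3: 1.1 dB above 9 dBV, reduced 2.5:1 to 0.44 dB above → 9.44 dBV.

9.44 dBV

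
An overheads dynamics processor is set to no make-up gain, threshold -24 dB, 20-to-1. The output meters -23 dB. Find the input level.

-4 dB

That's 1 dB above the -24 dB threshold.
Input overshoot = R × output overshoot = 20 dB → input = -24 + 20 = -4 dB.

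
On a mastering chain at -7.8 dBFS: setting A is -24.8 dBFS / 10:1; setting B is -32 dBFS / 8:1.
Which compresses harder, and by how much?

B, by 5.875 dB

A: 17 dB over, compressed to 1.7 dB over, so 15.3 dB of GR.
B: 24.2 dB over, compressed to 3.025 dB over, so 21.175 dB of GR.
B reduces 5.875 dB more.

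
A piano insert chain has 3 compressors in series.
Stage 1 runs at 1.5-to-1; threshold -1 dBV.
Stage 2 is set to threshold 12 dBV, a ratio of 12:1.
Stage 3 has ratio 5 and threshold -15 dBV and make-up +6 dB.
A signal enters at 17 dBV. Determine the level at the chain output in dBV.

-3.8 dBV

Stage 1: 18 dB above -1 dBV, reduced 1.5:1 to 12 dB above → 11 dBV.
Stage 2: 11 dBV is at or below the 12 dBV threshold — no compression; output 11 dBV.
Stage 3: 26 dB above -15 dBV, reduced 5:1 to 5.2 dB above → -9.8 dBV; +6 dB make-up → -3.8 dBV.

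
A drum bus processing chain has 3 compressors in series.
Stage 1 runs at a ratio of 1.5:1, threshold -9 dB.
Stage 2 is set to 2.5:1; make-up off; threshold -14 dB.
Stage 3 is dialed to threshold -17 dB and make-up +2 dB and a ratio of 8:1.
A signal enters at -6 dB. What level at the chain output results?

-14.275 dB

Stage 1: -6 dB is 3 dB over -9 dB; at 1.5:1 that becomes 2 dB over, giving -7 dB.
Stage 2: -7 dB is 7 dB over -14 dB; at 2.5:1 that becomes 2.8 dB over, giving -11.2 dB.
Stage 3: -11.2 dB is 5.8 dB over -17 dB; at 8:1 that becomes 0.725 dB over, giving -16.275 dB; +2 dB make-up → -14.275 dB.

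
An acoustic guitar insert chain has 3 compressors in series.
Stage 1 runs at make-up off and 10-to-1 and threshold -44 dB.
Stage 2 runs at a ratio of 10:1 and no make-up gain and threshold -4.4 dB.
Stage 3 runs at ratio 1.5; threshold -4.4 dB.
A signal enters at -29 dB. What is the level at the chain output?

-42.5 dB

Stage 1: overshoot 15 dB → 15/10 = 1.5 dB → -42.5 dB.
Stage 2: below threshold (-42.5 ≤ -4.4); passes unchanged; output -42.5 dB.
Stage 3: -42.5 dB ≤ -4.4 dB, so stage 3 doesn't engage; output -42.5 dB.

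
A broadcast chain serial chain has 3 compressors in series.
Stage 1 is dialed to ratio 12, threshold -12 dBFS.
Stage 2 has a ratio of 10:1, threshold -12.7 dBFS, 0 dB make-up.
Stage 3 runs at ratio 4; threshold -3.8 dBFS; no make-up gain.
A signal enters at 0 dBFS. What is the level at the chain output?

Stage 1: 0 dBFS is 12 dB over -12 dBFS; at 12:1 that becomes 1 dB over, giving -11 dBFS.
Stage 2: -11 dBFS is 1.7 dB over -12.7 dBFS; at 10:1 that becomes 0.17 dB over, giving -12.53 dBFS.
Stage 3: -12.53 dBFS is at or below the -3.8 dBFS threshold — no compression; output -12.53 dBFS.

-12.53 dBFS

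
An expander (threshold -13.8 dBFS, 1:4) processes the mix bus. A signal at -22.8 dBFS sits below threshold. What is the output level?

The input is 9 dB below the -13.8 dBFS threshold.
A 1:4 expander multiplies undershoot by 4: 9 × 4 = 36 dB below threshold.
Output = -13.8 − 36 = -49.8 dBFS.

-49.8 dBFS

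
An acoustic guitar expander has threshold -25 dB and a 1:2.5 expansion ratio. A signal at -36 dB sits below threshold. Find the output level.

Undershoot = (-25) − (-36) = 11 dB.
At 1:2.5, that expands to 27.5 dB under threshold.
Output = -25 − 27.5 = -52.5 dB.

-52.5 dB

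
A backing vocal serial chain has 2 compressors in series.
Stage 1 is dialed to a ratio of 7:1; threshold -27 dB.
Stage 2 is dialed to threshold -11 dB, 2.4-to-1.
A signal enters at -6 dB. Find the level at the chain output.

Stage 1: overshoot 21 dB → 21/7 = 3 dB → -24 dB.
Stage 2: below threshold (-24 ≤ -11); passes unchanged; output -24 dB.

-24 dB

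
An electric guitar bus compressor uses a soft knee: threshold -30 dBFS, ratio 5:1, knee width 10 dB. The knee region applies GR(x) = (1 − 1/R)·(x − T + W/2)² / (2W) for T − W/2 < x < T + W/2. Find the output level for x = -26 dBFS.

-29.24 dBFS

x − T + W/2 = -26 − (-30) + 5 = 9.
GR = (1 − 1/5) × 9² / 20 = 0.8 × 81 / 20 = 3.24 dB.
Output = -26 − 3.24 = -29.24 dBFS.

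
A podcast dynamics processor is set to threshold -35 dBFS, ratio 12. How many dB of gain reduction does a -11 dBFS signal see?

The signal is 24 dB above threshold.
A 12:1 ratio leaves 2 dB of that excess.
Gain reduction = 24 − 2 = 22 dB.

22 dB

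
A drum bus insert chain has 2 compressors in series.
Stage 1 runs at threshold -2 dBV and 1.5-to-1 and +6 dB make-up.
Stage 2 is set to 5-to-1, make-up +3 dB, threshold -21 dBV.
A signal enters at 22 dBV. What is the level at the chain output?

-9.8 dBV

Stage 1: overshoot 24 dB → 24/1.5 = 16 dB → 14 dBV; +6 dB make-up → 20 dBV.
Stage 2: overshoot 41 dB → 41/5 = 8.2 dB → -12.8 dBV; +3 dB make-up → -9.8 dBV.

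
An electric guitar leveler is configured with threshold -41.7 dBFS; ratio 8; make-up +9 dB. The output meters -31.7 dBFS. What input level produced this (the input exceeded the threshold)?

Before make-up, the level was -31.7 − 9 = -40.7 dBFS.
The compressed level sits -40.7 − (-41.7) = 1 dB over threshold.
Undo the ratio: input overshoot = 1 × 8 = 8 dB, giving input = -33.7 dBFS.

-33.7 dBFS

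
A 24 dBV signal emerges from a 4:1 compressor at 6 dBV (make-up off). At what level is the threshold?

Let T be the threshold. Output overshoot = (input overshoot)/R, so 6 − T = (24 − T)/4.
4·(6 − T) = 24 − T → 3·T = 24 − 24 = 0.
T = 0/3 = 0 dBV.

0 dBV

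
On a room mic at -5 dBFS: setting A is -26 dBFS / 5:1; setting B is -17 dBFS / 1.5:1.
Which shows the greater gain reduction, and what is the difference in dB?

A, by 12.8 dB

A: GR = 21 − 21/5 = 16.8 dB.
B: GR = 12 − 12/1.5 = 4 dB.
Difference: 12.8 dB in favour of A.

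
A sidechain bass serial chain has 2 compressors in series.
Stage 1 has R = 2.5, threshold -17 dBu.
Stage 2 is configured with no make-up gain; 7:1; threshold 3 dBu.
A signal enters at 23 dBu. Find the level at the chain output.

-1 dBu

Stage 1: 40 dB above -17 dBu, reduced 2.5:1 to 16 dB above → -1 dBu.
Stage 2: -1 dBu is at or below the 3 dBu threshold — no compression; output -1 dBu.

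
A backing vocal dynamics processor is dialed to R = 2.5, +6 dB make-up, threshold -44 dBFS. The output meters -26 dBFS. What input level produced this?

-14 dBFS

Before make-up, the level was -26 − 6 = -32 dBFS.
Post-compression overshoot = -32 − (-44) = 12 dB.
Undo the ratio: input overshoot = 12 × 2.5 = 30 dB, giving input = -14 dBFS.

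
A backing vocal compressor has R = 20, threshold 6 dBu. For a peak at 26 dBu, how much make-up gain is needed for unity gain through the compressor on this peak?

19 dB

Without make-up, output = threshold + overshoot/20 = 6 + 1 = 7 dBu.
Gap to target: 19 dB.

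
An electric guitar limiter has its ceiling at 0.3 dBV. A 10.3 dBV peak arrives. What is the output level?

At ∞:1, everything above 0.3 dBV is held at the ceiling.

0.3 dBV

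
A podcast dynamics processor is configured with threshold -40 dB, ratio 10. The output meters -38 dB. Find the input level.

Post-compression overshoot = -38 − (-40) = 2 dB.
Before 10:1 compression the overshoot was 2 × 10 = 20 dB, so input = -40 + 20 = -20 dB.

-20 dB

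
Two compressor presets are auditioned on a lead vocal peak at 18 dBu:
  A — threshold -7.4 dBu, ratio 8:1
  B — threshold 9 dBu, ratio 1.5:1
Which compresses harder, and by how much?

A, by 19.225 dB

A: overshoot 25.4 dB → output overshoot 3.175 dB → GR 22.225 dB.
B: overshoot 9 dB → output overshoot 6 dB → GR 3 dB.
A reduces 19.225 dB more.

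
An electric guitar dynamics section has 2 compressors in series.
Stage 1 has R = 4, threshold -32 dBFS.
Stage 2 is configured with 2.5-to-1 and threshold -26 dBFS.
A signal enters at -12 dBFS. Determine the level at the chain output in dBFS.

-27 dBFS

Stage 1: overshoot 20 dB → 20/4 = 5 dB → -27 dBFS.
Stage 2: below threshold (-27 ≤ -26); passes unchanged; output -27 dBFS.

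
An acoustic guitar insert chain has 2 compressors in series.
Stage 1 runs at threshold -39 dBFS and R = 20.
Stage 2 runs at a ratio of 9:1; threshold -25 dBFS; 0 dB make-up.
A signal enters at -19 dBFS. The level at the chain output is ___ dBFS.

Stage 1: 20 dB above -39 dBFS, reduced 20:1 to 1 dB above → -38 dBFS.
Stage 2: -38 dBFS is at or below the -25 dBFS threshold — no compression; output -38 dBFS.

-38 dBFS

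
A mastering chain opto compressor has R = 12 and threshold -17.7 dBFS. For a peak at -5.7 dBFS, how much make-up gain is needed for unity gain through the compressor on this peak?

11 dB

Without make-up, output = threshold + overshoot/12 = -17.7 + 1 = -16.7 dBFS.
Gap to target: 11 dB.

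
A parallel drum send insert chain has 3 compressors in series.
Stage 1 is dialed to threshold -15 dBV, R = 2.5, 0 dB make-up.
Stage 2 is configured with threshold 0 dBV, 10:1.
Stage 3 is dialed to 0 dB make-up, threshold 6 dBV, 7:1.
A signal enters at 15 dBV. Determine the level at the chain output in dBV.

Stage 1: overshoot 30 dB → 30/2.5 = 12 dB → -3 dBV.
Stage 2: -3 dBV ≤ 0 dBV, so stage 2 doesn't engage; output -3 dBV.
Stage 3: -3 dBV is at or below the 6 dBV threshold — no compression; output -3 dBV.

-3 dBV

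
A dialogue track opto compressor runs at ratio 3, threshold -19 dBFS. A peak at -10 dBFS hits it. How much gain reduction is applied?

Overshoot = -10 − (-19) = 9 dB.
After 3:1 compression the overshoot becomes 9/3 = 3 dB.
GR = overshoot in − overshoot out = 9 − 3 = 6 dB.

6 dB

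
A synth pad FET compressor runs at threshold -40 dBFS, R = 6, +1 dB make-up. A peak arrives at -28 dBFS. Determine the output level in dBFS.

The input is 12 dB above the -40 dBFS threshold.
The 12 dB excess becomes 2 dB after 6:1 reduction.
That puts the output at -38 dBFS; make-up adds 1 dB, giving -37 dBFS.

-37 dBFS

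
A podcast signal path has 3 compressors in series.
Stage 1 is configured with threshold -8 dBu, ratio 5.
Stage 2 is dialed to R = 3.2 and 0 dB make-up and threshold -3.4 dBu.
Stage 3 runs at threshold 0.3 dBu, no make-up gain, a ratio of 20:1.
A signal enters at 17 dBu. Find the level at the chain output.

Stage 1: overshoot 25 dB → 25/5 = 5 dB → -3 dBu.
Stage 2: 0.4 dB above -3.4 dBu, reduced 3.2:1 to 0.125 dB above → -3.275 dBu.
Stage 3: -3.275 dBu ≤ 0.3 dBu, so stage 3 doesn't engage; output -3.275 dBu.

-3.275 dBu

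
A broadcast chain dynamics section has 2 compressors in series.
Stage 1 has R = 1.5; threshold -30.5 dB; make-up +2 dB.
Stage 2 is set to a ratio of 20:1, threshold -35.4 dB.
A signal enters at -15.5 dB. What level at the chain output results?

-34.555 dB

Stage 1: -15.5 dB is 15 dB over -30.5 dB; at 1.5:1 that becomes 10 dB over, giving -20.5 dB; +2 dB make-up → -18.5 dB.
Stage 2: -18.5 dB is 16.9 dB over -35.4 dB; at 20:1 that becomes 0.845 dB over, giving -34.555 dB.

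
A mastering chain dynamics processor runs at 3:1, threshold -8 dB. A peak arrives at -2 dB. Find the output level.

The input is 6 dB above the -8 dB threshold.
At 3:1 the overshoot is divided by 3, leaving 2 dB above threshold.
So the level is -8 + 2 = -6 dB.

-6 dB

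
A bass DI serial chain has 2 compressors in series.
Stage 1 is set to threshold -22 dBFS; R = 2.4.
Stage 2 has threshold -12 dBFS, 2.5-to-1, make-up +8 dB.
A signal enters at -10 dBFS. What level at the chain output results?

-9 dBFS

Stage 1: overshoot 12 dB → 12/2.4 = 5 dB → -17 dBFS.
Stage 2: -17 dBFS ≤ -12 dBFS, so stage 2 doesn't engage; make-up brings it to -9 dBFS.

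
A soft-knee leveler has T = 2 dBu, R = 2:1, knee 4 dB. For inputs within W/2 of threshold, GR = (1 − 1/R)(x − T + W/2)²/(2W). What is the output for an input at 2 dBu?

1.75 dBu

x − T + W/2 = 2 − 2 + 2 = 2.
GR = (1 − 1/2) × 2² / 8 = 0.5 × 4 / 8 = 0.25 dB.
Output = 2 − 0.25 = 1.75 dBu.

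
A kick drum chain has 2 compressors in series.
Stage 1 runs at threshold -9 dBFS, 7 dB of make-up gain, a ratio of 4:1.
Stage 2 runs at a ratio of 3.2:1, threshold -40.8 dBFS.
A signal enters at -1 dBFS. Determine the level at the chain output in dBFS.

-28.05 dBFS

Stage 1: -1 dBFS is 8 dB over -9 dBFS; at 4:1 that becomes 2 dB over, giving -7 dBFS; +7 dB make-up → 0 dBFS.
Stage 2: overshoot 40.8 dB → 40.8/3.2 = 12.75 dB → -28.05 dBFS.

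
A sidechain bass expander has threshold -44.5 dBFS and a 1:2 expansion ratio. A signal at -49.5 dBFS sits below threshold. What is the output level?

Undershoot = (-44.5) − (-49.5) = 5 dB.
At 1:2, that expands to 10 dB under threshold.
Output = -44.5 − 10 = -54.5 dBFS.

-54.5 dBFS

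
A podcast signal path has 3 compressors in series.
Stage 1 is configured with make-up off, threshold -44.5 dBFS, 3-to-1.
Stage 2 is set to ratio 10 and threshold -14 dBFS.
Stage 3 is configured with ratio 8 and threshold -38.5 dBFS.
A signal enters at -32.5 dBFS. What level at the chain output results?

Stage 1: overshoot 12 dB → 12/3 = 4 dB → -40.5 dBFS.
Stage 2: -40.5 dBFS is at or below the -14 dBFS threshold — no compression; output -40.5 dBFS.
Stage 3: below threshold (-40.5 ≤ -38.5); passes unchanged; output -40.5 dBFS.

-40.5 dBFS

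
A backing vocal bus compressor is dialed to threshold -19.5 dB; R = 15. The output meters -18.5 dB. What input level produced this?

The compressed level sits -18.5 − (-19.5) = 1 dB over threshold.
Input overshoot = R × output overshoot = 15 dB → input = -19.5 + 15 = -4.5 dB.

-4.5 dB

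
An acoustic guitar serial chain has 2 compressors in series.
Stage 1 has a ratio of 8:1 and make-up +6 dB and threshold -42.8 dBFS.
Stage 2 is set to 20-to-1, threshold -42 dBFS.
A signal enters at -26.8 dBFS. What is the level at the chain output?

Stage 1: overshoot 16 dB → 16/8 = 2 dB → -40.8 dBFS; +6 dB make-up → -34.8 dBFS.
Stage 2: -34.8 dBFS is 7.2 dB over -42 dBFS; at 20:1 that becomes 0.36 dB over, giving -41.64 dBFS.

-41.64 dBFS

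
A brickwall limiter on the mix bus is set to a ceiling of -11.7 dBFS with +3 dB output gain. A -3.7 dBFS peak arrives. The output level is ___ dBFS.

The limiter clamps the peak to its -11.7 dBFS ceiling.
Output gain then adds 3 dB: -11.7 + 3 = -8.7 dBFS.

-8.7 dBFS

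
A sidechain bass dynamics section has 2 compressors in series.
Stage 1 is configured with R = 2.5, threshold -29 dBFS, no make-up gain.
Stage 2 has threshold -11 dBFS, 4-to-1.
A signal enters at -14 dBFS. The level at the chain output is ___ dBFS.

-23 dBFS

Stage 1: -14 dBFS is 15 dB over -29 dBFS; at 2.5:1 that becomes 6 dB over, giving -23 dBFS.
Stage 2: -23 dBFS is at or below the -11 dBFS threshold — no compression; output -23 dBFS.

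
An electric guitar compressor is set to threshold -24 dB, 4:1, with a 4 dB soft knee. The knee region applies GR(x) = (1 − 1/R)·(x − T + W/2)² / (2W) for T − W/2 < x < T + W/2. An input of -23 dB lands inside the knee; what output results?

-23.84375 dB

x − T + W/2 = -23 − (-24) + 2 = 3.
GR = (1 − 1/4) × 3² / 8 = 0.75 × 9 / 8 = 0.84375 dB.
Output = -23 − 0.84375 = -23.84375 dB.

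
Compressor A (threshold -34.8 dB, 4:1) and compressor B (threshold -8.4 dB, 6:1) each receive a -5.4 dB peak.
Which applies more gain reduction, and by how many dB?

A: GR = 29.4 − 29.4/4 = 22.05 dB.
B: GR = 3 − 3/6 = 2.5 dB.
A applies 19.55 dB more gain reduction.

A, by 19.55 dB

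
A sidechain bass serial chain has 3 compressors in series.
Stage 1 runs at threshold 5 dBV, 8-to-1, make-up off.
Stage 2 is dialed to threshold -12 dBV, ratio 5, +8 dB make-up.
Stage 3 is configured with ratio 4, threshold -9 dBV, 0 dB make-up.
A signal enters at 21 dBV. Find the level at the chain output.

-6.8 dBV

Stage 1: overshoot 16 dB → 16/8 = 2 dB → 7 dBV.
Stage 2: 19 dB above -12 dBV, reduced 5:1 to 3.8 dB above → -8.2 dBV; +8 dB make-up → -0.2 dBV.
Stage 3: 8.8 dB above -9 dBV, reduced 4:1 to 2.2 dB above → -6.8 dBV.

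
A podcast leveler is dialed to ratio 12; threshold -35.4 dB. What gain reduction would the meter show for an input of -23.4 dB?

Overshoot = -23.4 − (-35.4) = 12 dB.
At 12:1, output sits 12/12 = 1 dB above threshold.
So the signal is attenuated by 12 − 1 = 11 dB.

11 dB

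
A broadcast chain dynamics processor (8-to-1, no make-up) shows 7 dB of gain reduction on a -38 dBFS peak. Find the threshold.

-46 dBFS

Input is 8 dB above T (since output overshoot × R = input overshoot: (-45 − T)·8 = -38 − T gives T = -46 dBFS).
Check: -46 + (-38 − (-46))/8 = -46 + 1 = -45 dBFS. ✓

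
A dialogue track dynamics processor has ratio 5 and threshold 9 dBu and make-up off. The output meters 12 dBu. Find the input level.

The compressed level sits 12 − 9 = 3 dB over threshold.
Undo the ratio: input overshoot = 3 × 5 = 15 dB, giving input = 24 dBu.

24 dBu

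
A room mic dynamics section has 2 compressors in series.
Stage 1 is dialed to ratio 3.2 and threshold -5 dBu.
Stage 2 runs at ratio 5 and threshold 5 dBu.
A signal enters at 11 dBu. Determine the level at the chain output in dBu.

0 dBu

Stage 1: 16 dB above -5 dBu, reduced 3.2:1 to 5 dB above → 0 dBu.
Stage 2: 0 dBu ≤ 5 dBu, so stage 2 doesn't engage; output 0 dBu.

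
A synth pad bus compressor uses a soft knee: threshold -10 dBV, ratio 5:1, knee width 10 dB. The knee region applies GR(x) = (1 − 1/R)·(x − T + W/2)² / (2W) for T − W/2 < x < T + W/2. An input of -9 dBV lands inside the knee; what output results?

x − T + W/2 = -9 − (-10) + 5 = 6.
GR = (1 − 1/5) × 6² / 20 = 0.8 × 36 / 20 = 1.44 dB.
Output = -9 − 1.44 = -10.44 dBV.

-10.44 dBV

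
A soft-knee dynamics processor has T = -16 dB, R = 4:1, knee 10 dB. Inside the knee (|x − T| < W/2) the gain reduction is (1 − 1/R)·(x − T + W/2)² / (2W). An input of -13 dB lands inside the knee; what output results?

-15.4 dB

x − T + W/2 = -13 − (-16) + 5 = 8.
GR = (1 − 1/4) × 8² / 20 = 0.75 × 64 / 20 = 2.4 dB.
Output = -13 − 2.4 = -15.4 dB.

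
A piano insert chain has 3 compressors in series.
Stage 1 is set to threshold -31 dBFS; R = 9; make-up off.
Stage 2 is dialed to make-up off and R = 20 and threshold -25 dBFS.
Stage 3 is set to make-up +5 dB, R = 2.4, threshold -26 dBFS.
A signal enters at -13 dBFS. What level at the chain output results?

Stage 1: -13 dBFS is 18 dB over -31 dBFS; at 9:1 that becomes 2 dB over, giving -29 dBFS.
Stage 2: below threshold (-29 ≤ -25); passes unchanged; output -29 dBFS.
Stage 3: -29 dBFS is at or below the -26 dBFS threshold — no compression; make-up brings it to -24 dBFS.

-24 dBFS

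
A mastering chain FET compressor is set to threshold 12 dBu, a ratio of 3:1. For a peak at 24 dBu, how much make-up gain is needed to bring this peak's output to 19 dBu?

The peak compresses to 12 + 12/3 = 16 dBu.
To reach 19 dBu requires 19 − 16 = 3 dB of make-up.

3 dB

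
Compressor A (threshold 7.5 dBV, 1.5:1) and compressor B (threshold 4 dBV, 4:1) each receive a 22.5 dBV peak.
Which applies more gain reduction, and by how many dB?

A: overshoot 15 dB → output overshoot 10 dB → GR 5 dB.
B: overshoot 18.5 dB → output overshoot 4.625 dB → GR 13.875 dB.
B applies 8.875 dB more gain reduction.

B, by 8.875 dB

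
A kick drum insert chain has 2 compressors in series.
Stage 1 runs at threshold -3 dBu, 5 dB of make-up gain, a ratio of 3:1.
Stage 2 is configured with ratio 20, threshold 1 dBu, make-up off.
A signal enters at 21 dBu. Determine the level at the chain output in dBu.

Stage 1: 21 dBu is 24 dB over -3 dBu; at 3:1 that becomes 8 dB over, giving 5 dBu; +5 dB make-up → 10 dBu.
Stage 2: overshoot 9 dB → 9/20 = 0.45 dB → 1.45 dBu.

1.45 dBu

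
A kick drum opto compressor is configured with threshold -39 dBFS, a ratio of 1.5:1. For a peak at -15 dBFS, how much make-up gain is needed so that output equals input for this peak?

Without make-up, output = threshold + overshoot/1.5 = -39 + 16 = -23 dBFS.
Gap to target: 8 dB.

8 dB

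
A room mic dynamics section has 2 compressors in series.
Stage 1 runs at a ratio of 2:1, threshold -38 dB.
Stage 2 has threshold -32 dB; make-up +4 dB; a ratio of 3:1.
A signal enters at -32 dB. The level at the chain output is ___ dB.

Stage 1: overshoot 6 dB → 6/2 = 3 dB → -35 dB.
Stage 2: below threshold (-35 ≤ -32); passes unchanged; make-up brings it to -31 dB.

-31 dB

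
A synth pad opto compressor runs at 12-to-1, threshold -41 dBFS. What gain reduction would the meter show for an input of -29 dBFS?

-29 dBFS exceeds the threshold by 12 dB.
A 12:1 ratio leaves 1 dB of that excess.
GR = overshoot in − overshoot out = 12 − 1 = 11 dB.

11 dB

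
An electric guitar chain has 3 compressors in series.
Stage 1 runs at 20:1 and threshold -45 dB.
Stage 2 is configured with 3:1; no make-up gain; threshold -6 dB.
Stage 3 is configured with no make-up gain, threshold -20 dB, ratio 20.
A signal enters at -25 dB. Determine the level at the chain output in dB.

-44 dB

Stage 1: 20 dB above -45 dB, reduced 20:1 to 1 dB above → -44 dB.
Stage 2: -44 dB ≤ -6 dB, so stage 2 doesn't engage; output -44 dB.
Stage 3: below threshold (-44 ≤ -20); passes unchanged; output -44 dB.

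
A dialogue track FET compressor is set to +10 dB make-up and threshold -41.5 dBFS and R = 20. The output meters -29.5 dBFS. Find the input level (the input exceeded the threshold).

Remove make-up: -29.5 − 10 = -39.5 dBFS.
That's 2 dB above the -41.5 dBFS threshold.
Input overshoot = R × output overshoot = 40 dB → input = -41.5 + 40 = -1.5 dBFS.

-1.5 dBFS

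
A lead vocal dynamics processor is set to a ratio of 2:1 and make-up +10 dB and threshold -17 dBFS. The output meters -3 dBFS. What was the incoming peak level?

-9 dBFS

Before make-up, the level was -3 − 10 = -13 dBFS.
The compressed level sits -13 − (-17) = 4 dB over threshold.
Undo the ratio: input overshoot = 4 × 2 = 8 dB, giving input = -9 dBFS.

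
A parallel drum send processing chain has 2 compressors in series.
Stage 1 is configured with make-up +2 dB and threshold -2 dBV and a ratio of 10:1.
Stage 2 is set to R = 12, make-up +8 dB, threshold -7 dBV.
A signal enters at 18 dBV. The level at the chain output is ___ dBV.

1.75 dBV

Stage 1: 20 dB above -2 dBV, reduced 10:1 to 2 dB above → 0 dBV; +2 dB make-up → 2 dBV.
Stage 2: 9 dB above -7 dBV, reduced 12:1 to 0.75 dB above → -6.25 dBV; +8 dB make-up → 1.75 dBV.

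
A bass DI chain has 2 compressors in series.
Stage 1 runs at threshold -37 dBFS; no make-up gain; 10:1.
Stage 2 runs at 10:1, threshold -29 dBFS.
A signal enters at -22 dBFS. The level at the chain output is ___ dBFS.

-35.5 dBFS

Stage 1: overshoot 15 dB → 15/10 = 1.5 dB → -35.5 dBFS.
Stage 2: -35.5 dBFS is at or below the -29 dBFS threshold — no compression; output -35.5 dBFS.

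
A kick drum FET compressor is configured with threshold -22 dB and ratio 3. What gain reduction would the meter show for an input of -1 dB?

14 dB

-1 dB exceeds the threshold by 21 dB.
A 3:1 ratio leaves 7 dB of that excess.
Gain reduction = 21 − 7 = 14 dB.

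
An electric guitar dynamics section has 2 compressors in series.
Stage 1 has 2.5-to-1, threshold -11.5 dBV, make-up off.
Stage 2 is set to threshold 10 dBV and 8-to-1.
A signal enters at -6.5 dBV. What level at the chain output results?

-9.5 dBV

Stage 1: 5 dB above -11.5 dBV, reduced 2.5:1 to 2 dB above → -9.5 dBV.
Stage 2: below threshold (-9.5 ≤ 10); passes unchanged; output -9.5 dBV.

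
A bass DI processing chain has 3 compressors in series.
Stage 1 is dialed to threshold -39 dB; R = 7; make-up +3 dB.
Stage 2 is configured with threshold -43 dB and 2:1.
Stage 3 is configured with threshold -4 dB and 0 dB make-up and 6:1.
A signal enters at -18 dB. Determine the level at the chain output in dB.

Stage 1: -18 dB is 21 dB over -39 dB; at 7:1 that becomes 3 dB over, giving -36 dB; +3 dB make-up → -33 dB.
Stage 2: -33 dB is 10 dB over -43 dB; at 2:1 that becomes 5 dB over, giving -38 dB.
Stage 3: below threshold (-38 ≤ -4); passes unchanged; output -38 dB.

-38 dB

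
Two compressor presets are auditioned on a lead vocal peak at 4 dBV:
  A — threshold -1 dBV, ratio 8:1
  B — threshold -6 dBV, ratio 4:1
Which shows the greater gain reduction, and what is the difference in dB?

B, by 3.125 dB

A: GR = 5 − 5/8 = 4.375 dB.
B: GR = 10 − 10/4 = 7.5 dB.
B applies 3.125 dB more gain reduction.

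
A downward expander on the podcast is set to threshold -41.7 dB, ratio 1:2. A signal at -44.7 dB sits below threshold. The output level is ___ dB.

-47.7 dB

Below threshold, a 1:2 expander applies gain = (2−1)×(T − x) of attenuation.
(2−1) × 3 = 3 dB, so output = -44.7 − 3 = -47.7 dB.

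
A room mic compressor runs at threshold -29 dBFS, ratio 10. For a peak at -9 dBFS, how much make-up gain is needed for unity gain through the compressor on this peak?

Without make-up, output = threshold + overshoot/10 = -29 + 2 = -27 dBFS.
Gap to target: 18 dB.

18 dB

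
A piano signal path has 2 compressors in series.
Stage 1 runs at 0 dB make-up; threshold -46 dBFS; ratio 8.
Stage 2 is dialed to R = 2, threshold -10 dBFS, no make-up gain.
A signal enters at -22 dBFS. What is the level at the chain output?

-43 dBFS

Stage 1: -22 dBFS is 24 dB over -46 dBFS; at 8:1 that becomes 3 dB over, giving -43 dBFS.
Stage 2: -43 dBFS is at or below the -10 dBFS threshold — no compression; output -43 dBFS.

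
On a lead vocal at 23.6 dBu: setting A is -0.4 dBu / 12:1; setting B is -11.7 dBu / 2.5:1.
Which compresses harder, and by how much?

A, by 0.82 dB

A: overshoot 24 dB → output overshoot 2 dB → GR 22 dB.
B: overshoot 35.3 dB → output overshoot 14.12 dB → GR 21.18 dB.
A reduces 0.82 dB more.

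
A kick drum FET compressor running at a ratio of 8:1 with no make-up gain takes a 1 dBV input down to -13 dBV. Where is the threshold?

Let T be the threshold. Output overshoot = (input overshoot)/R, so -13 − T = (1 − T)/8.
8·(-13 − T) = 1 − T → 7·T = -104 − 1 = -105.
T = -105/7 = -15 dBV.

-15 dBV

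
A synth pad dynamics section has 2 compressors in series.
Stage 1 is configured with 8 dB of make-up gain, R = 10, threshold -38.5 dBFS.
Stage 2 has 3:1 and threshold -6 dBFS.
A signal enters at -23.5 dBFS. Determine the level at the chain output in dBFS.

-29 dBFS

Stage 1: -23.5 dBFS is 15 dB over -38.5 dBFS; at 10:1 that becomes 1.5 dB over, giving -37 dBFS; +8 dB make-up → -29 dBFS.
Stage 2: below threshold (-29 ≤ -6); passes unchanged; output -29 dBFS.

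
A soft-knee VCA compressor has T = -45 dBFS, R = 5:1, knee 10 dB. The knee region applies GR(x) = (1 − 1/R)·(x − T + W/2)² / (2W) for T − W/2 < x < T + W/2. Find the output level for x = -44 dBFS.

x − T + W/2 = -44 − (-45) + 5 = 6.
GR = (1 − 1/5) × 6² / 20 = 0.8 × 36 / 20 = 1.44 dB.
Output = -44 − 1.44 = -45.44 dBFS.

-45.44 dBFS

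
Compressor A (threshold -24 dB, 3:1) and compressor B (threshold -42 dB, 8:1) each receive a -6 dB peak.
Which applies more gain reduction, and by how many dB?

A: overshoot 18 dB → output overshoot 6 dB → GR 12 dB.
B: overshoot 36 dB → output overshoot 4.5 dB → GR 31.5 dB.
B applies 19.5 dB more gain reduction.

B, by 19.5 dB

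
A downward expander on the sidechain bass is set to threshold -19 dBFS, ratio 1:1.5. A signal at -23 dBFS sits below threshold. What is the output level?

Undershoot = (-19) − (-23) = 4 dB.
At 1:1.5, that expands to 6 dB under threshold.
Output = -19 − 6 = -25 dBFS.

-25 dBFS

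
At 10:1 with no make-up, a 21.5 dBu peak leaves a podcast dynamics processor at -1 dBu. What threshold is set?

-3.5 dBu

Gain reduction = 21.5 − (-1) = 22.5 dB; output overshoot = GR / (R − 1) = 22.5 / 9 = 2.5 dB.
Threshold = output − output overshoot = -1 − 2.5 = -3.5 dBu.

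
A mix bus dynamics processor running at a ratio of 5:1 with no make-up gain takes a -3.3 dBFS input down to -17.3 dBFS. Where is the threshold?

-20.8 dBFS

Gain reduction = -3.3 − (-17.3) = 14 dB; output overshoot = GR / (R − 1) = 14 / 4 = 3.5 dB.
Threshold = output − output overshoot = -17.3 − 3.5 = -20.8 dBFS.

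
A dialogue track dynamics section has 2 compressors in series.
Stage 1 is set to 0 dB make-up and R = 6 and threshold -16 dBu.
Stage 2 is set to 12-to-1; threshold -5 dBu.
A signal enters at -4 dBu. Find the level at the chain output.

-14 dBu

Stage 1: 12 dB above -16 dBu, reduced 6:1 to 2 dB above → -14 dBu.
Stage 2: -14 dBu ≤ -5 dBu, so stage 2 doesn't engage; output -14 dBu.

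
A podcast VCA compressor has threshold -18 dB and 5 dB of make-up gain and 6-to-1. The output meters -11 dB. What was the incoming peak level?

-6 dB

Remove make-up: -11 − 5 = -16 dB.
That's 2 dB above the -18 dB threshold.
Undo the ratio: input overshoot = 2 × 6 = 12 dB, giving input = -6 dB.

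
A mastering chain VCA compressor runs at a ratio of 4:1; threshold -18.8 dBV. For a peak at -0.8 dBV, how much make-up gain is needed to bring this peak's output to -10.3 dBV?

Without make-up, output = threshold + overshoot/4 = -18.8 + 4.5 = -14.3 dBV.
Gap to target: 4 dB.

4 dB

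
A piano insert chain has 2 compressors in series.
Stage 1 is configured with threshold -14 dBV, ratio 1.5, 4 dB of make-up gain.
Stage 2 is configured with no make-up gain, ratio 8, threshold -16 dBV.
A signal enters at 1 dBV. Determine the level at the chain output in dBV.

-14 dBV

Stage 1: overshoot 15 dB → 15/1.5 = 10 dB → -4 dBV; +4 dB make-up → 0 dBV.
Stage 2: 16 dB above -16 dBV, reduced 8:1 to 2 dB above → -14 dBV.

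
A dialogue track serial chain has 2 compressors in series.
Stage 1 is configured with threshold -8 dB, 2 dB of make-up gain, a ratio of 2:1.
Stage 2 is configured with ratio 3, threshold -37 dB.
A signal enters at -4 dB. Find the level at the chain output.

-26 dB

Stage 1: -4 dB is 4 dB over -8 dB; at 2:1 that becomes 2 dB over, giving -6 dB; +2 dB make-up → -4 dB.
Stage 2: overshoot 33 dB → 33/3 = 11 dB → -26 dB.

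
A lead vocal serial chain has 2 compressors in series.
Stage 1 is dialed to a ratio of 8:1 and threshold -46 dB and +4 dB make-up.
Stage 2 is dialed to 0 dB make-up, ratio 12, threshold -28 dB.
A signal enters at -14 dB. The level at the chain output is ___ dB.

-38 dB

Stage 1: -14 dB is 32 dB over -46 dB; at 8:1 that becomes 4 dB over, giving -42 dB; +4 dB make-up → -38 dB.
Stage 2: -38 dB ≤ -28 dB, so stage 2 doesn't engage; output -38 dB.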